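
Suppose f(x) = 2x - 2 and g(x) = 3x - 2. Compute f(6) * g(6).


f(6) = 10
g(6) = 16
Product = 160

160


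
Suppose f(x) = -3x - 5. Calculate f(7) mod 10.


f(7) = -26
-26 mod 10 = 4

4


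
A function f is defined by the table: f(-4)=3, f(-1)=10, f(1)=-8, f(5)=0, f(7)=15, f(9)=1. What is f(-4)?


3


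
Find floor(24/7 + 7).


24/7 = 3.4286
3.4286 + 7 = 10.4286
floor(10.4286) = 10

10


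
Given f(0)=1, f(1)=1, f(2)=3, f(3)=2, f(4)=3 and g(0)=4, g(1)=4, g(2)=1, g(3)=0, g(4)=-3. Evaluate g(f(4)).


f(4) = 3
g(3) = 0

0


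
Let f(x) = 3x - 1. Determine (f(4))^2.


f(4) = 11
(11)^2 = 121

121


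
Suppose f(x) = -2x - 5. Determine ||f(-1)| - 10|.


f(-1) = -3
|-3| = 3
|3 - 10| = 7

7


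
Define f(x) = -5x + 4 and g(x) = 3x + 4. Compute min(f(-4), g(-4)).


f(-4) = 24
g(-4) = -8
min = -8

-8


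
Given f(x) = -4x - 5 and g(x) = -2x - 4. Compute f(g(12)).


107


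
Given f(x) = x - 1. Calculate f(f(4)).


2


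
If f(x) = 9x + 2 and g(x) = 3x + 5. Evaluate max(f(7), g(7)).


f(7) = 65
g(7) = 26
max = 65

65


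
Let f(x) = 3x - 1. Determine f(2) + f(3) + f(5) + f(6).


f(2) = 5
f(3) = 8
f(5) = 14
f(6) = 17
Sum = 44

44


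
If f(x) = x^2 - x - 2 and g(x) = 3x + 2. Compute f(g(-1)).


g(-1) = -1
f(-1) = 1*(-1)^2 - 1*(-1) - 2 = 0

0


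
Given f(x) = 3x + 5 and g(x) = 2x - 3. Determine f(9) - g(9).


17


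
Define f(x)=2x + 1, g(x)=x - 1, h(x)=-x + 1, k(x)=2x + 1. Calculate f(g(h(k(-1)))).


k(-1) = -1
h(-1) = 2
g(2) = 1
f(1) = 3

3


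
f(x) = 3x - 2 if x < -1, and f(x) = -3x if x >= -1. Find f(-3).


-3 satisfies x < -1
f(-3) = -11

-11


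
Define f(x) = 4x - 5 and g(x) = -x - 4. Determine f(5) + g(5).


f(5) = 15
g(5) = -9
Sum = 6

6


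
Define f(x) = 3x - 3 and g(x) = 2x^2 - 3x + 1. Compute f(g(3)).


g(3) = 10
f(10) = 27

27


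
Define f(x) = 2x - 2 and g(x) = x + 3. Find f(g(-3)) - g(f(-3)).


f(g(-3)) = -2
g(f(-3)) = -5
Difference = 3

3


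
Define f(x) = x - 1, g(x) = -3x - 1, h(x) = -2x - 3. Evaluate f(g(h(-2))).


h(-2) = 1
g(1) = -4
f(-4) = -5

-5


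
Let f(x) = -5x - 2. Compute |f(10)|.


f(10) = -52
|-52| = 52

52


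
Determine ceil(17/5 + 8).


17/5 = 3.4
3.4 + 8 = 11.4
ceil(11.4) = 12

12


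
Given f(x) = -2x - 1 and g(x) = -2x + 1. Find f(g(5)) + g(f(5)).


f(g(5)) = 17
g(f(5)) = 23
Sum = 40

40


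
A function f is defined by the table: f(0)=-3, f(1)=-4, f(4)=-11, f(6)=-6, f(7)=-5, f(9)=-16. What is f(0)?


Reading from the table at x = 0

-3


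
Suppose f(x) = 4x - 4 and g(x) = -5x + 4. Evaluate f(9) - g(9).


73


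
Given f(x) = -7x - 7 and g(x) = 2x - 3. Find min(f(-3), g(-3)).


f(-3) = 14
g(-3) = -9
min = -9

-9


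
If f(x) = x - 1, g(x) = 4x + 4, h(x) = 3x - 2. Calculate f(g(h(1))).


h(1) = 1
g(1) = 8
f(8) = 7

7


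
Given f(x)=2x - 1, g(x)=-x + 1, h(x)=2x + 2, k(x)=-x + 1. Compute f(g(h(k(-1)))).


k(-1) = 2
h(2) = 6
g(6) = -5
f(-5) = -11

-11


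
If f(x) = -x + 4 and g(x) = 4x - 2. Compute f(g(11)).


-38


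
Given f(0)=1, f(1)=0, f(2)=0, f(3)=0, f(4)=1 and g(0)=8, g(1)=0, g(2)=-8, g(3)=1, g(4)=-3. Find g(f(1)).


f(1) = 0
g(0) = 8

8


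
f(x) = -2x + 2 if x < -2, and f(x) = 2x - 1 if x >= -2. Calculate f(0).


-1


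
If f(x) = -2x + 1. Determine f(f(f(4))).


f(4) = -7
f(-7) = 15
f(15) = -29

-29


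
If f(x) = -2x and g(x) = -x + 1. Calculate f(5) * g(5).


f(5) = -10
g(5) = -4
Product = 40

40


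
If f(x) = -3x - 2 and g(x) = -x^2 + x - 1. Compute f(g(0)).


1


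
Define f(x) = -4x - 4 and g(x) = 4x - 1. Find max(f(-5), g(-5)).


f(-5) = 16
g(-5) = -21
max = 16

16


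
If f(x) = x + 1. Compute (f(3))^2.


f(3) = 4
(4)^2 = 16

16


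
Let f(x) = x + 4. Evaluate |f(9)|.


f(9) = 13
|13| = 13

13


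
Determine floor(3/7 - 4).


-4


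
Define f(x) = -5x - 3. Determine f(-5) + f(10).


-31


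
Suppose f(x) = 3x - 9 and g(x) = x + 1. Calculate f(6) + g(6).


f(6) = 9
g(6) = 7
Sum = 16

16


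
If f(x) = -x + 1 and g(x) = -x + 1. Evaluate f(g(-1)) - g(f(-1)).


0


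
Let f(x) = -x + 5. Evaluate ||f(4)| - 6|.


f(4) = 1
|1| = 1
|1 - 6| = 5

5


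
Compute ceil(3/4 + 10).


3/4 = 0.75
0.75 + 10 = 10.75
ceil(10.75) = 11

11


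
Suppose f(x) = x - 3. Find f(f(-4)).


f(-4) = -7
f(-7) = -10

-10


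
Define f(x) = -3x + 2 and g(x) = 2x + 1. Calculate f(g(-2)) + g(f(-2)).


f(g(-2)) = 11
g(f(-2)) = 17
Sum = 28

28


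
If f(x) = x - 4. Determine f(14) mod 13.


f(14) = 10
10 mod 13 = 10

10


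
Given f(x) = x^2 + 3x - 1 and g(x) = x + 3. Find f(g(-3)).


g(-3) = 0
f(0) = 1*(0)^2 + 3*(0) - 1 = -1

-1


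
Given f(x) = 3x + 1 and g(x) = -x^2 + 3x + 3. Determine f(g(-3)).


g(-3) = -15
f(-15) = -44

-44


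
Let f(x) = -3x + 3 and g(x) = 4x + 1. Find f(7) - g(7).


f(7) = -18
g(7) = 29
Difference = -47

-47


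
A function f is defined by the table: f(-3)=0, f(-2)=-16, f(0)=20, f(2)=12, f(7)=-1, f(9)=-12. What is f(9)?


Reading from the table at x = 9

-12


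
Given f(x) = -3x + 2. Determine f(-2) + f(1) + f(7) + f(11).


f(-2) = 8
f(1) = -1
f(7) = -19
f(11) = -31
Sum = -43

-43


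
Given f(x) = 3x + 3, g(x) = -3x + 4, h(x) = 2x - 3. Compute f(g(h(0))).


h(0) = -3
g(-3) = 13
f(13) = 42

42


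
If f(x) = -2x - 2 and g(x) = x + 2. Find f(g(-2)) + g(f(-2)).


f(g(-2)) = -2
g(f(-2)) = 4
Sum = 2

2


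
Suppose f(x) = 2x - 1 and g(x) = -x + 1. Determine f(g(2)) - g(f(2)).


f(g(2)) = -3
g(f(2)) = -2
Difference = -1

-1


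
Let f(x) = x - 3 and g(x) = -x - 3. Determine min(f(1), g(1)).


f(1) = -2
g(1) = -4
min = -4

-4


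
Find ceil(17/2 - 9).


17/2 = 8.5
8.5 - 9 = -0.5
ceil(-0.5) = 0

0


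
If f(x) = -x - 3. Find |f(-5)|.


f(-5) = 2
|2| = 2

2


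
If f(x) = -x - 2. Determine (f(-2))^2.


f(-2) = 0
(0)^2 = 0

0


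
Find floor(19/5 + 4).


19/5 = 3.8
3.8 + 4 = 7.8
floor(7.8) = 7

7


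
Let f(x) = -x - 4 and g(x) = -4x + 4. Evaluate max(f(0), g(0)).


f(0) = -4
g(0) = 4
max = 4

4


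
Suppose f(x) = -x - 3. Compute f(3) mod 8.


f(3) = -6
-6 mod 8 = 2

2


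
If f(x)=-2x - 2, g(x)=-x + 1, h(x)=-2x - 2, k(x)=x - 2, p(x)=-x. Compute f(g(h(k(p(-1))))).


p(-1) = 1
k(1) = -1
h(-1) = 0
g(0) = 1
f(1) = -4

-4


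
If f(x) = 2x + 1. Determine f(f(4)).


19


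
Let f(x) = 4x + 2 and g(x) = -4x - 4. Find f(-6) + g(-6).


f(-6) = -22
g(-6) = 20
Sum = -2

-2


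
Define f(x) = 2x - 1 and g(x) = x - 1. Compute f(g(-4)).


g(-4) = -5
f(-5) = -11

-11


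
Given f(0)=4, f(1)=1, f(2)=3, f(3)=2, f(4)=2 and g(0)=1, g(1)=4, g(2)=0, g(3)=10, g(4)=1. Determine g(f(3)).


f(3) = 2
g(2) = 0

0


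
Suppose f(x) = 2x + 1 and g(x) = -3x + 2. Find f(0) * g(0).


f(0) = 1
g(0) = 2
Product = 2

2


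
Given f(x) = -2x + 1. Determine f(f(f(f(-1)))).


-21


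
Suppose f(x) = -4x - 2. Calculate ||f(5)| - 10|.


f(5) = -22
|-22| = 22
|22 - 10| = 12

12


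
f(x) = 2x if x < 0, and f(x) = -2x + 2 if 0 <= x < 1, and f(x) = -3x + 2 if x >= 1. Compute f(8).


8 satisfies x >= 1
f(8) = -22

-22


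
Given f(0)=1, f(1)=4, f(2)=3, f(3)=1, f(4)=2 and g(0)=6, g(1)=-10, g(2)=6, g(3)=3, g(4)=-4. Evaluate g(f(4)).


f(4) = 2
g(2) = 6

6


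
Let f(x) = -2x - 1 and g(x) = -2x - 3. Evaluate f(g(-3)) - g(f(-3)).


f(g(-3)) = -7
g(f(-3)) = -13
Difference = 6

6


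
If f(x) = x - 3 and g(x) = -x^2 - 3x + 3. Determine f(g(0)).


g(0) = 3
f(3) = 0

0


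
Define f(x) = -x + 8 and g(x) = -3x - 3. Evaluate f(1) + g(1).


f(1) = 7
g(1) = -6
Sum = 1

1


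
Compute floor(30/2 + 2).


30/2 = 15
15 + 2 = 17
floor(17) = 17

17


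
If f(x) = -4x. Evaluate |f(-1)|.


f(-1) = 4
|4| = 4

4


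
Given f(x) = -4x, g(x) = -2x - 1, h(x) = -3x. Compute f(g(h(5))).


h(5) = -15
g(-15) = 29
f(29) = -116

-116


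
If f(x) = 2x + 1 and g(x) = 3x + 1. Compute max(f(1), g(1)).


f(1) = 3
g(1) = 4
max = 4

4


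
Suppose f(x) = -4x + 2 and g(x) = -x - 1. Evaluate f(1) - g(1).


f(1) = -2
g(1) = -2
Difference = 0

0


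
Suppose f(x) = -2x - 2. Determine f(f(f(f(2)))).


f(2) = -6
f(-6) = 10
f(10) = -22
f(-22) = 42

42


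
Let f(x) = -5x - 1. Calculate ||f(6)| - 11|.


f(6) = -31
|-31| = 31
|31 - 11| = 20

20


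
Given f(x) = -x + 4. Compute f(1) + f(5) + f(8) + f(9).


-7


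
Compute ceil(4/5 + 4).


4/5 = 0.8
0.8 + 4 = 4.8
ceil(4.8) = 5

5


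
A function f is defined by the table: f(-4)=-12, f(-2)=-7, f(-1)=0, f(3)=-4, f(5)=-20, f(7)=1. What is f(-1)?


Reading from the table at x = -1

0


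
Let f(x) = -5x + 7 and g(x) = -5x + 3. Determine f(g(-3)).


g(-3) = 18
f(18) = -83

-83


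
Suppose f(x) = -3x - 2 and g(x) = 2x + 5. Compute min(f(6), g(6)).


f(6) = -20
g(6) = 17
min = -20

-20


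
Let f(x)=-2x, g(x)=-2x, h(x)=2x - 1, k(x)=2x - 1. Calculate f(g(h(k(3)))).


k(3) = 5
h(5) = 9
g(9) = -18
f(-18) = 36

36


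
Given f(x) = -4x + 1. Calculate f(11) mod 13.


f(11) = -43
-43 mod 13 = 9

9


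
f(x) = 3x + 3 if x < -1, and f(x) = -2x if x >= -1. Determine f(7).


7 satisfies x >= -1
f(7) = -14

-14


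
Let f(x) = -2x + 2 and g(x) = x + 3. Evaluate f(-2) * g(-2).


f(-2) = 6
g(-2) = 1
Product = 6

6


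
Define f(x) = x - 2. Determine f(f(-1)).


f(-1) = -3
f(-3) = -5

-5


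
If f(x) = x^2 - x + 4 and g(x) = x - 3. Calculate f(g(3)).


g(3) = 0
f(0) = 1*(0)^2 - 1*(0) + 4 = 4

4


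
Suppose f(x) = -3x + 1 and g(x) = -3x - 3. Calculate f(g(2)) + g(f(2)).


f(g(2)) = 28
g(f(2)) = 12
Sum = 40

40


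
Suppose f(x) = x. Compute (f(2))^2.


4


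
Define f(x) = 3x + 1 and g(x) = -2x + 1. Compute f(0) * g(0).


f(0) = 1
g(0) = 1
Product = 1

1


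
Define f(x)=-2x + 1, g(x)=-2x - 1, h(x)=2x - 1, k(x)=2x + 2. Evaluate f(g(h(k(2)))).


k(2) = 6
h(6) = 11
g(11) = -23
f(-23) = 47

47


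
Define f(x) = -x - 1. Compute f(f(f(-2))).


f(-2) = 1
f(1) = -2
f(-2) = 1

1


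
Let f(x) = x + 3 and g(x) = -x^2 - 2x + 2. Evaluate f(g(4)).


-19


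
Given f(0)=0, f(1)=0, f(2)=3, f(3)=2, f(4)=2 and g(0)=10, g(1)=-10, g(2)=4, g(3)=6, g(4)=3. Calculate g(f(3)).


f(3) = 2
g(2) = 4

4


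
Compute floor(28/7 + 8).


12


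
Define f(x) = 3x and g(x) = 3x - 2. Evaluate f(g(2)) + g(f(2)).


f(g(2)) = 12
g(f(2)) = 16
Sum = 28

28


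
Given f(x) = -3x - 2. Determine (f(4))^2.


196


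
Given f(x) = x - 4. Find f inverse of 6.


Solve x - 4 = 6
x = (6 + 4) / 1 = 10

10


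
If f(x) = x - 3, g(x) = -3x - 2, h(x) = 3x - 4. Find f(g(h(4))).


h(4) = 8
g(8) = -26
f(-26) = -29

-29


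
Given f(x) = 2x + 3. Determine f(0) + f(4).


f(0) = 3
f(4) = 11
Sum = 14

14


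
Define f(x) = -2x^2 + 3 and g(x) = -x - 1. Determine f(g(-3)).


g(-3) = 2
f(2) = (-2)*(2)^2 + 3 = -5

-5


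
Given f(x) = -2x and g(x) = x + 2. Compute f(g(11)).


g(11) = 13
f(13) = -26

-26


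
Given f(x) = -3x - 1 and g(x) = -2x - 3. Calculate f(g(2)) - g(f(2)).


f(g(2)) = 20
g(f(2)) = 11
Difference = 9

9


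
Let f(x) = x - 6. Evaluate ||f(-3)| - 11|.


f(-3) = -9
|-9| = 9
|9 - 11| = 2

2


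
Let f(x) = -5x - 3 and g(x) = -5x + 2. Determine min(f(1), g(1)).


f(1) = -8
g(1) = -3
min = -8

-8


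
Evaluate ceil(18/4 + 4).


9


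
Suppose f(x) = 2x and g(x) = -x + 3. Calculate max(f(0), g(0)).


f(0) = 0
g(0) = 3
max = 3

3


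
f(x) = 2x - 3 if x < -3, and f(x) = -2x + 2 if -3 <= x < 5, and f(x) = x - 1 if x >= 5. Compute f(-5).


-13


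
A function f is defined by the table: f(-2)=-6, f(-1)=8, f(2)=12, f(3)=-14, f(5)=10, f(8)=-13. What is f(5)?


Reading from the table at x = 5

10


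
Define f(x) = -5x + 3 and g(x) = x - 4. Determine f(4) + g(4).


f(4) = -17
g(4) = 0
Sum = -17

-17


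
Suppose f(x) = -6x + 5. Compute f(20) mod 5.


f(20) = -115
-115 mod 5 = 0

0


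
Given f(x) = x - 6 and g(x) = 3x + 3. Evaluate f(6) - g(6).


f(6) = 0
g(6) = 21
Difference = -21

-21


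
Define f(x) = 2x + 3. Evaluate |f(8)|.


19


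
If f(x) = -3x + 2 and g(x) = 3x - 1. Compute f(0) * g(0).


f(0) = 2
g(0) = -1
Product = -2

-2


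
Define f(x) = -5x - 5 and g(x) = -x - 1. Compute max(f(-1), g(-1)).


f(-1) = 0
g(-1) = 0
max = 0

0


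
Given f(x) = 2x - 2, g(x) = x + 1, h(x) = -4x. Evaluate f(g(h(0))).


h(0) = 0
g(0) = 1
f(1) = 0

0


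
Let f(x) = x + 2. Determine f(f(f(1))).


f(1) = 3
f(3) = 5
f(5) = 7

7


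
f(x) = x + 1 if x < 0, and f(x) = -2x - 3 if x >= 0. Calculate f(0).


-3


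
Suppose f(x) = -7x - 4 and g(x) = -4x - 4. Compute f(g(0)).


g(0) = -4
f(-4) = 24

24


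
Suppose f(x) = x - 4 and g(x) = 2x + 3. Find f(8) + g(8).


f(8) = 4
g(8) = 19
Sum = 23

23


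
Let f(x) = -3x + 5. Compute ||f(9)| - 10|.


f(9) = -22
|-22| = 22
|22 - 10| = 12

12


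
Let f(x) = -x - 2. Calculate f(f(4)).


f(4) = -6
f(-6) = 4

4


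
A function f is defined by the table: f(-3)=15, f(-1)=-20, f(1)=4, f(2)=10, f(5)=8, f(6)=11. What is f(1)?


4


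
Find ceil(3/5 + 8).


3/5 = 0.6
0.6 + 8 = 8.6
ceil(8.6) = 9

9


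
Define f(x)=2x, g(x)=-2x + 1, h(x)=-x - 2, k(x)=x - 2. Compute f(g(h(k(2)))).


k(2) = 0
h(0) = -2
g(-2) = 5
f(5) = 10

10


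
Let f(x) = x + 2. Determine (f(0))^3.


8


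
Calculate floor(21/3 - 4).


3


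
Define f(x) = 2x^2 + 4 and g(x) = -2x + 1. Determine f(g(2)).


22


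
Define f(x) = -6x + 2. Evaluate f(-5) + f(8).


f(-5) = 32
f(8) = -46
Sum = -14

-14


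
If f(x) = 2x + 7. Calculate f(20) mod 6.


f(20) = 47
47 mod 6 = 5

5


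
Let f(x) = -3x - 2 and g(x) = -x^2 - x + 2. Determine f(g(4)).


g(4) = -18
f(-18) = 52

52


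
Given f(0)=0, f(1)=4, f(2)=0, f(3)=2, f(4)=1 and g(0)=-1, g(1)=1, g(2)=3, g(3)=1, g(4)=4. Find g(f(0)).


f(0) = 0
g(0) = -1

-1


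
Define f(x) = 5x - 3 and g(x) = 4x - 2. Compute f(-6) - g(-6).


f(-6) = -33
g(-6) = -26
Difference = -7

-7


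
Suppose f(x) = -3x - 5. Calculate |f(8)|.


f(8) = -29
|-29| = 29

29


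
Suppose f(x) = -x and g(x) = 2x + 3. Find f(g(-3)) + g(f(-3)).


f(g(-3)) = 3
g(f(-3)) = 9
Sum = 12

12


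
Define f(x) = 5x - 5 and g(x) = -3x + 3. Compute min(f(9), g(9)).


f(9) = 40
g(9) = -24
min = -24

-24


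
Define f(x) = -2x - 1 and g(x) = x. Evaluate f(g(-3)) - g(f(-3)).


f(g(-3)) = 5
g(f(-3)) = 5
Difference = 0

0


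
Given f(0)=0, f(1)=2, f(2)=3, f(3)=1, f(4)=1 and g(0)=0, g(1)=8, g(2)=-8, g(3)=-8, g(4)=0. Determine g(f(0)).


f(0) = 0
g(0) = 0

0


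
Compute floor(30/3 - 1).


30/3 = 10
10 - 1 = 9
floor(9) = 9

9


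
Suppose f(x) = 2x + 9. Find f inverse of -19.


Solve 2x + 9 = -19
x = (-19 - 9) / 2 = -14

-14


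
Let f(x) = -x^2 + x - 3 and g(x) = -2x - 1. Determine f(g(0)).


-5


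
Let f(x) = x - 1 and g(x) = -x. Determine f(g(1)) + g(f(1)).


f(g(1)) = -2
g(f(1)) = 0
Sum = -2

-2


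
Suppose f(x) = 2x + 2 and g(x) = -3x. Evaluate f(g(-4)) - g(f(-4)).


f(g(-4)) = 26
g(f(-4)) = 18
Difference = 8

8


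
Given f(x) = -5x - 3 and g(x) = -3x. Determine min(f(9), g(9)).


-48


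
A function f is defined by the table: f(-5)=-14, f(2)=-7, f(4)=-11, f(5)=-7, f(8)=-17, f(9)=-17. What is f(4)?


Reading from the table at x = 4

-11


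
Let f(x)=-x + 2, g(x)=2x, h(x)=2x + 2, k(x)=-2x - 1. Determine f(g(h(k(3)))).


k(3) = -7
h(-7) = -12
g(-12) = -24
f(-24) = 26

26


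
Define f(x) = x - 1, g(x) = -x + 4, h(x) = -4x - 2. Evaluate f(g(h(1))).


h(1) = -6
g(-6) = 10
f(10) = 9

9


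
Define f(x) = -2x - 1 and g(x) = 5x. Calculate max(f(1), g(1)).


5


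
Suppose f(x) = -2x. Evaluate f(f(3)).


f(3) = -6
f(-6) = 12

12


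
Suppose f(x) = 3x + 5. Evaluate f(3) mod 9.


f(3) = 14
14 mod 9 = 5

5


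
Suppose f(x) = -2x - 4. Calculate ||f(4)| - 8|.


f(4) = -12
|-12| = 12
|12 - 8| = 4

4


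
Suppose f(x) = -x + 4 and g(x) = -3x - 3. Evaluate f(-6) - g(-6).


f(-6) = 10
g(-6) = 15
Difference = -5

-5


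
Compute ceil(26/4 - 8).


26/4 = 6.5
6.5 - 8 = -1.5
ceil(-1.5) = -1

-1


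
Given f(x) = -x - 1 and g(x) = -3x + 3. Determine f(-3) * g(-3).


f(-3) = 2
g(-3) = 12
Product = 24

24


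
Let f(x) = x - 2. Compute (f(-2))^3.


f(-2) = -4
(-4)^3 = -64

-64


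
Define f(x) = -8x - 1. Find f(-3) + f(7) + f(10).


f(-3) = 23
f(7) = -57
f(10) = -81
Sum = -115

-115


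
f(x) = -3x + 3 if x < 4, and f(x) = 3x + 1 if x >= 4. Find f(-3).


-3 satisfies x < 4
f(-3) = 12

12


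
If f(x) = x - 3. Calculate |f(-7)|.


10


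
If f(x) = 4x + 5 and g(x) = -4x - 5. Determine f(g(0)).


g(0) = -5
f(-5) = -15

-15


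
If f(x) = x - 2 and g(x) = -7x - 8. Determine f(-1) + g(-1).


-4


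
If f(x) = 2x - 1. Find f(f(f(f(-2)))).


f(-2) = -5
f(-5) = -11
f(-11) = -23
f(-23) = -47

-47


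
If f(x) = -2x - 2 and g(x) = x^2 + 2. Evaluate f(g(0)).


g(0) = 2
f(2) = -6

-6


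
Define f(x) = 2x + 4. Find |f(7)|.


f(7) = 18
|18| = 18

18


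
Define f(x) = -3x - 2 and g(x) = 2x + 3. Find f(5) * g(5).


f(5) = -17
g(5) = 13
Product = -221

-221


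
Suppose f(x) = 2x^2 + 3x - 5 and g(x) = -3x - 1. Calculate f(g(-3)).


g(-3) = 8
f(8) = 2*(8)^2 + 3*(8) - 5 = 147

147


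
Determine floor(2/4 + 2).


2/4 = 0.5
0.5 + 2 = 2.5
floor(2.5) = 2

2


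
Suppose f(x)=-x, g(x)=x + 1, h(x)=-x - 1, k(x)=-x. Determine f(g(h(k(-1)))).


k(-1) = 1
h(1) = -2
g(-2) = -1
f(-1) = 1

1


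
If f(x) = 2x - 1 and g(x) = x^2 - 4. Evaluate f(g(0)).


g(0) = -4
f(-4) = -9

-9


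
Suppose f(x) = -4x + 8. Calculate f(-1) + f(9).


f(-1) = 12
f(9) = -28
Sum = -16

-16


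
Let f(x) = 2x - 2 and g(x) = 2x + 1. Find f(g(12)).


g(12) = 25
f(25) = 48

48


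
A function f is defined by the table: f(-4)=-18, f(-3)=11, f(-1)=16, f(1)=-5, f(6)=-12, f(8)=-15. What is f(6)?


-12


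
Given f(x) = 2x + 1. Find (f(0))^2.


f(0) = 1
(1)^2 = 1

1


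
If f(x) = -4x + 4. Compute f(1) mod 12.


f(1) = 0
0 mod 12 = 0

0


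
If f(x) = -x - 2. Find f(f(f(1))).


-3


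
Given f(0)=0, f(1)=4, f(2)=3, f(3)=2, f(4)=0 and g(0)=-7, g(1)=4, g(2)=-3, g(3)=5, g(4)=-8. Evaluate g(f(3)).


f(3) = 2
g(2) = -3

-3


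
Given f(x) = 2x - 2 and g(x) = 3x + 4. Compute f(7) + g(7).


f(7) = 12
g(7) = 25
Sum = 37

37


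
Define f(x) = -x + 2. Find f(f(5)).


5


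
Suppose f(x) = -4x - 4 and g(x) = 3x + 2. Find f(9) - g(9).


f(9) = -40
g(9) = 29
Difference = -69

-69


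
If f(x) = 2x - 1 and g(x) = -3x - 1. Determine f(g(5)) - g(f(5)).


-5


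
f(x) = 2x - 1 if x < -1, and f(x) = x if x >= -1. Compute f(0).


0 satisfies x >= -1
f(0) = 0

0


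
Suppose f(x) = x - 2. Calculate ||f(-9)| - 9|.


f(-9) = -11
|-11| = 11
|11 - 9| = 2

2


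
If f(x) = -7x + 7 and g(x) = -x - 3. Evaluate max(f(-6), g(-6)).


f(-6) = 49
g(-6) = 3
max = 49

49


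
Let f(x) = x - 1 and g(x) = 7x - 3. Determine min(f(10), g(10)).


9


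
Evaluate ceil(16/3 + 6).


12


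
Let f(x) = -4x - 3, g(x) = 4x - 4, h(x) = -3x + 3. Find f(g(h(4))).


h(4) = -9
g(-9) = -40
f(-40) = 157

157


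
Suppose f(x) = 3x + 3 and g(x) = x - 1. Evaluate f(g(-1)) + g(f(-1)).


-4


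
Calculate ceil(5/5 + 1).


5/5 = 1
1 + 1 = 2
ceil(2) = 2

2


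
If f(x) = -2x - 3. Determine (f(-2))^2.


f(-2) = 1
(1)^2 = 1

1


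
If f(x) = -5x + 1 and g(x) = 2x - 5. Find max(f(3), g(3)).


f(3) = -14
g(3) = 1
max = 1

1


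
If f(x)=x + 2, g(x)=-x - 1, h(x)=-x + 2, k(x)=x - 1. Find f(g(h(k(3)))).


k(3) = 2
h(2) = 0
g(0) = -1
f(-1) = 1

1


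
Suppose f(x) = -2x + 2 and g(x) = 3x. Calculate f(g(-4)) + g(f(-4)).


56


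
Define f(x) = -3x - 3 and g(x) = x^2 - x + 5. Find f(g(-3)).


g(-3) = 17
f(17) = -54

-54


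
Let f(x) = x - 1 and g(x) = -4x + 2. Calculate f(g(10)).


g(10) = -38
f(-38) = -39

-39


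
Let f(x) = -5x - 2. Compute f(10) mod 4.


f(10) = -52
-52 mod 4 = 0

0


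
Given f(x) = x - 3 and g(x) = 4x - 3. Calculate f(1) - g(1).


f(1) = -2
g(1) = 1
Difference = -3

-3


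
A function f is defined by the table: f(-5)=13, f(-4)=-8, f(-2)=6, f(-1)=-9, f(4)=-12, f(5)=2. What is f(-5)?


Reading from the table at x = -5

13


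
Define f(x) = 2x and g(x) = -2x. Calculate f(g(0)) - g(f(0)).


f(g(0)) = 0
g(f(0)) = 0
Difference = 0

0


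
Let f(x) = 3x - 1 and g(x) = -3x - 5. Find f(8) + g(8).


f(8) = 23
g(8) = -29
Sum = -6

-6


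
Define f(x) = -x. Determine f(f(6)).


f(6) = -6
f(-6) = 6

6


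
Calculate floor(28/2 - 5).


28/2 = 14
14 - 5 = 9
floor(9) = 9

9


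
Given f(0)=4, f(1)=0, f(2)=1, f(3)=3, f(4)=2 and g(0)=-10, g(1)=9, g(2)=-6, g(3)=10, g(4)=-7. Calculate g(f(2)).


f(2) = 1
g(1) = 9

9


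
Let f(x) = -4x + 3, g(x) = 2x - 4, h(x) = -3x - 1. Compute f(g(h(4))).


123


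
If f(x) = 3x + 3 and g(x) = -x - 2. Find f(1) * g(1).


f(1) = 6
g(1) = -3
Product = -18

-18


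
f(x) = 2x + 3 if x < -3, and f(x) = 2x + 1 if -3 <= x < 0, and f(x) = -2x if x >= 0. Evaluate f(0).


0 satisfies x >= 0
f(0) = 0

0


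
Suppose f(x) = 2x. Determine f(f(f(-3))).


f(-3) = -6
f(-6) = -12
f(-12) = -24

-24


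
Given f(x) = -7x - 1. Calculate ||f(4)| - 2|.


f(4) = -29
|-29| = 29
|29 - 2| = 27

27


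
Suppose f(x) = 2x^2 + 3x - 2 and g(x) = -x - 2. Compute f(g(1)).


g(1) = -3
f(-3) = 2*(-3)^2 + 3*(-3) - 2 = 7

7


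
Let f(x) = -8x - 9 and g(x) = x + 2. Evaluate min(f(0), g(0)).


f(0) = -9
g(0) = 2
min = -9

-9


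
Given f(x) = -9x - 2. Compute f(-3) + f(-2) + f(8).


f(-3) = 25
f(-2) = 16
f(8) = -74
Sum = -33

-33


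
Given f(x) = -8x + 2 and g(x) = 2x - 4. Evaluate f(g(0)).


g(0) = -4
f(-4) = 34

34


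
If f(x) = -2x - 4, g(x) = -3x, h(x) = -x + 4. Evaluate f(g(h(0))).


h(0) = 4
g(4) = -12
f(-12) = 20

20


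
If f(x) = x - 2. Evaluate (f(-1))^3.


f(-1) = -3
(-3)^3 = -27

-27


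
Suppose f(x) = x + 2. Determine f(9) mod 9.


f(9) = 11
11 mod 9 = 2

2


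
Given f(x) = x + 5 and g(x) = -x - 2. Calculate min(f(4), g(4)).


f(4) = 9
g(4) = -6
min = -6

-6


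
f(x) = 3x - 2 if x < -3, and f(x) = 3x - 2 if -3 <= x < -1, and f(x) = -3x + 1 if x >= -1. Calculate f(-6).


-6 satisfies x < -3
f(-6) = -20

-20


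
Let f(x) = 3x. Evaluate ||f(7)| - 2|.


f(7) = 21
|21| = 21
|21 - 2| = 19

19


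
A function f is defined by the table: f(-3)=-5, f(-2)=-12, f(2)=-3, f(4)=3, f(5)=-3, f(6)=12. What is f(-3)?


Reading from the table at x = -3

-5


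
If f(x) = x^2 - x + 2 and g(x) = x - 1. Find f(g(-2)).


g(-2) = -3
f(-3) = 1*(-3)^2 - 1*(-3) + 2 = 14

14


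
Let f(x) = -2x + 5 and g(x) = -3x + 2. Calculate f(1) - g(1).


4


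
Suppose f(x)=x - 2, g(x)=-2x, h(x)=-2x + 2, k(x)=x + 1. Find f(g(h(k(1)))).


2


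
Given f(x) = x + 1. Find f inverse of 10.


Solve x + 1 = 10
x = (10 - 1) / 1 = 9

9


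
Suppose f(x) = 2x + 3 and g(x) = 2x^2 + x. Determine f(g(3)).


g(3) = 21
f(21) = 45

45


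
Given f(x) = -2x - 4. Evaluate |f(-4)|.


f(-4) = 4
|4| = 4

4


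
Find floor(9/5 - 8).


-7


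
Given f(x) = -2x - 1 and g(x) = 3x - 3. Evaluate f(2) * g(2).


f(2) = -5
g(2) = 3
Product = -15

-15


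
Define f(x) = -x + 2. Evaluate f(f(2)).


2


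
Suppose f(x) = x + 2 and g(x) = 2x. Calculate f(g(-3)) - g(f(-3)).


f(g(-3)) = -4
g(f(-3)) = -2
Difference = -2

-2


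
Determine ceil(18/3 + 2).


18/3 = 6
6 + 2 = 8
ceil(8) = 8

8


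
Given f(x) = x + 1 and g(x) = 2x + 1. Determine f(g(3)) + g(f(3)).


f(g(3)) = 8
g(f(3)) = 9
Sum = 17

17


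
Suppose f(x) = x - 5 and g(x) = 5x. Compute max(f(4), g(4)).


f(4) = -1
g(4) = 20
max = 20

20


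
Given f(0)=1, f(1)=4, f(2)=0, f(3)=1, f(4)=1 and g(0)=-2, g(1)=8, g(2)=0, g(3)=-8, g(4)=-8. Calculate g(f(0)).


f(0) = 1
g(1) = 8

8


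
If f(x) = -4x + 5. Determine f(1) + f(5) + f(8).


f(1) = 1
f(5) = -15
f(8) = -27
Sum = -41

-41


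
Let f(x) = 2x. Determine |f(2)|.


f(2) = 4
|4| = 4

4


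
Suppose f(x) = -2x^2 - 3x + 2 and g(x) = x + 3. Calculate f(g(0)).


g(0) = 3
f(3) = (-2)*(3)^2 - 3*(3) + 2 = -25

-25


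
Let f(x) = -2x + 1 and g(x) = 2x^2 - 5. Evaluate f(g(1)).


g(1) = -3
f(-3) = 7

7


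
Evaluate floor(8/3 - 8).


8/3 = 2.6667
2.6667 - 8 = -5.3333
floor(-5.3333) = -6

-6


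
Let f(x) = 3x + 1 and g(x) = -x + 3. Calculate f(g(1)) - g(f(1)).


8


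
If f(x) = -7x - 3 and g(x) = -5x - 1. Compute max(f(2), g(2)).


f(2) = -17
g(2) = -11
max = -11

-11


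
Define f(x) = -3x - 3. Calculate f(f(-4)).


f(-4) = 9
f(9) = -30

-30


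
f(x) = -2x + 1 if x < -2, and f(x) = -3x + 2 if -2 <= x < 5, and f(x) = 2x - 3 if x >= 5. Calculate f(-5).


11


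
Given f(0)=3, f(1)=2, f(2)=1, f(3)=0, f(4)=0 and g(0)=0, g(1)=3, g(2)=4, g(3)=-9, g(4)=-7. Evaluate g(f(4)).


f(4) = 0
g(0) = 0

0


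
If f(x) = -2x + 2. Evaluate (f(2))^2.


f(2) = -2
(-2)^2 = 4

4


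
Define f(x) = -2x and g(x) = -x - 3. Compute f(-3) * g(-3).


f(-3) = 6
g(-3) = 0
Product = 0

0


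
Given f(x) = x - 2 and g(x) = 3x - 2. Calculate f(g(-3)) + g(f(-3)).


f(g(-3)) = -13
g(f(-3)) = -17
Sum = -30

-30


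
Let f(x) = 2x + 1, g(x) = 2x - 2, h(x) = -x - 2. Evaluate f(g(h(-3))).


h(-3) = 1
g(1) = 0
f(0) = 1

1


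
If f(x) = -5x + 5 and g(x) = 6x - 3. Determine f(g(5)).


g(5) = 27
f(27) = -130

-130


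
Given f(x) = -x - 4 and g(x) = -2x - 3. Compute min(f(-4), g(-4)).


f(-4) = 0
g(-4) = 5
min = 0

0


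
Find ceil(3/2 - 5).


-3


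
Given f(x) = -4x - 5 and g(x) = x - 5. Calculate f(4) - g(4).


-20


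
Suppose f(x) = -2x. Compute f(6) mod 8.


f(6) = -12
-12 mod 8 = 4

4


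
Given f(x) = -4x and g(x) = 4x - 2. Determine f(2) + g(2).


f(2) = -8
g(2) = 6
Sum = -2

-2


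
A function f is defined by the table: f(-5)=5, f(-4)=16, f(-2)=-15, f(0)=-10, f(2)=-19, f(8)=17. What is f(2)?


Reading from the table at x = 2

-19


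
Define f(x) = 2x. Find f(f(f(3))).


f(3) = 6
f(6) = 12
f(12) = 24

24


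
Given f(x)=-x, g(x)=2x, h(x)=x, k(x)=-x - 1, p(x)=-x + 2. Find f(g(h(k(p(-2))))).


p(-2) = 4
k(4) = -5
h(-5) = -5
g(-5) = -10
f(-10) = 10

10


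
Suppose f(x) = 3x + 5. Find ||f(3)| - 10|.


4


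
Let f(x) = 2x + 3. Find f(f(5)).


f(5) = 13
f(13) = 29

29


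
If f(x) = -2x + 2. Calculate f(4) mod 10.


f(4) = -6
-6 mod 10 = 4

4


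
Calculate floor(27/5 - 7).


27/5 = 5.4
5.4 - 7 = -1.6
floor(-1.6) = -2

-2


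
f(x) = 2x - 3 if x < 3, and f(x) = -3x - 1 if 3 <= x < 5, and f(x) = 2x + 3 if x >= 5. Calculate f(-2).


-2 satisfies x < 3
f(-2) = -7

-7


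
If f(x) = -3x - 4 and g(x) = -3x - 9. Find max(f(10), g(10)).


f(10) = -34
g(10) = -39
max = -34

-34


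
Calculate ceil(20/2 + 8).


20/2 = 10
10 + 8 = 18
ceil(18) = 18

18


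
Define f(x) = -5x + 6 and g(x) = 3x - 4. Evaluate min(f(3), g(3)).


f(3) = -9
g(3) = 5
min = -9

-9


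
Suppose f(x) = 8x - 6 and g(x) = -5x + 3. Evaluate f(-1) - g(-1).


f(-1) = -14
g(-1) = 8
Difference = -22

-22


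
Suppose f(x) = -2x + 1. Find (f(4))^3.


-343


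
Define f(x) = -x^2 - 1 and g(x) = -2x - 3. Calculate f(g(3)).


g(3) = -9
f(-9) = (-1)*(-9)^2 - 1 = -82

-82


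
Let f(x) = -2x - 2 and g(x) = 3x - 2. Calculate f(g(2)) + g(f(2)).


f(g(2)) = -10
g(f(2)) = -20
Sum = -30

-30


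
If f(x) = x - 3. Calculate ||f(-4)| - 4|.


f(-4) = -7
|-7| = 7
|7 - 4| = 3

3


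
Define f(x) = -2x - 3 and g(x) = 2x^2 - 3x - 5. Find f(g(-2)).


-21


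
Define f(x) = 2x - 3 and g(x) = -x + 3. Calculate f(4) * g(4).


f(4) = 5
g(4) = -1
Product = -5

-5


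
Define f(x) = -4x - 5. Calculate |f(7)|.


f(7) = -33
|-33| = 33

33


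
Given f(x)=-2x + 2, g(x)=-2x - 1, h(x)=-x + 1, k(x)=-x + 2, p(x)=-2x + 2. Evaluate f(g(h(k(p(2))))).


p(2) = -2
k(-2) = 4
h(4) = -3
g(-3) = 5
f(5) = -8

-8


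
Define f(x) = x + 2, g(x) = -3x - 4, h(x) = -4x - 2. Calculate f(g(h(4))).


52


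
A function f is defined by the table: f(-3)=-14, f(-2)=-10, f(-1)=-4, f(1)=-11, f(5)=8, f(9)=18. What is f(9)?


Reading from the table at x = 9

18


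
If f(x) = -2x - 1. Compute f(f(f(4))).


f(4) = -9
f(-9) = 17
f(17) = -35

-35


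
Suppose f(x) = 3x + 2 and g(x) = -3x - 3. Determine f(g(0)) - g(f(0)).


f(g(0)) = -7
g(f(0)) = -9
Difference = 2

2


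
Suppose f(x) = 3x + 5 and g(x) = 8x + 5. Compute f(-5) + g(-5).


f(-5) = -10
g(-5) = -35
Sum = -45

-45


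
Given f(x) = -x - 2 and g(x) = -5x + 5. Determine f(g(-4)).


g(-4) = 25
f(25) = -27

-27


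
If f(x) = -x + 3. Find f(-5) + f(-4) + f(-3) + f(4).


f(-5) = 8
f(-4) = 7
f(-3) = 6
f(4) = -1
Sum = 20

20


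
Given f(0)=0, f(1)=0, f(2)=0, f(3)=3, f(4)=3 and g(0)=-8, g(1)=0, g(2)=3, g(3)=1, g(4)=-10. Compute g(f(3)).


f(3) = 3
g(3) = 1

1


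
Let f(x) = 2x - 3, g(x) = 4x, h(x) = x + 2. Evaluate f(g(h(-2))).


-3


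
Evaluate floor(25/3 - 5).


25/3 = 8.3333
8.3333 - 5 = 3.3333
floor(3.3333) = 3

3


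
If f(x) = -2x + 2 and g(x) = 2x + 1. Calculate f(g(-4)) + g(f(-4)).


f(g(-4)) = 16
g(f(-4)) = 21
Sum = 37

37


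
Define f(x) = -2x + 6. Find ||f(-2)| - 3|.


f(-2) = 10
|10| = 10
|10 - 3| = 7

7


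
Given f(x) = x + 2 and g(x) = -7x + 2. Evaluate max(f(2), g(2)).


f(2) = 4
g(2) = -12
max = 4

4


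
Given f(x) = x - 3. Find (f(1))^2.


f(1) = -2
(-2)^2 = 4

4


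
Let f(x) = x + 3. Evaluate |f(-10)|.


f(-10) = -7
|-7| = 7

7


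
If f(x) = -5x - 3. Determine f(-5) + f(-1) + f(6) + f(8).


-52


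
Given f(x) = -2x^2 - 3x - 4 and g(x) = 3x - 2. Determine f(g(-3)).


g(-3) = -11
f(-11) = (-2)*(-11)^2 - 3*(-11) - 4 = -213

-213


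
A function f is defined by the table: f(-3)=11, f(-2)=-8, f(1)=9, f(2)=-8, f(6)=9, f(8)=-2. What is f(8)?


Reading from the table at x = 8

-2


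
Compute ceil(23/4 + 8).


23/4 = 5.75
5.75 + 8 = 13.75
ceil(13.75) = 14

14


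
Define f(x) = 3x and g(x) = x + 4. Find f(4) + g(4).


f(4) = 12
g(4) = 8
Sum = 20

20


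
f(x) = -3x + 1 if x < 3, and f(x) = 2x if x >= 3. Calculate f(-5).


16


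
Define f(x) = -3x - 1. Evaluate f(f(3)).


f(3) = -10
f(-10) = 29

29


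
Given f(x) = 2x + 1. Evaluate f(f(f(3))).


f(3) = 7
f(7) = 15
f(15) = 31

31


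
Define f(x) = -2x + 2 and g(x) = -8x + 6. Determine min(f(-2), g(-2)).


f(-2) = 6
g(-2) = 22
min = 6

6


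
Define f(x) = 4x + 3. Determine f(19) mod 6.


f(19) = 79
79 mod 6 = 1

1


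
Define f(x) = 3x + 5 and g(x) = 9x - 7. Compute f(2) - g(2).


0


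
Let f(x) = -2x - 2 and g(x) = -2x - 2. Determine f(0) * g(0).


f(0) = -2
g(0) = -2
Product = 4

4


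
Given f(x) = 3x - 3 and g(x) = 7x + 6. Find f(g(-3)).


g(-3) = -15
f(-15) = -48

-48


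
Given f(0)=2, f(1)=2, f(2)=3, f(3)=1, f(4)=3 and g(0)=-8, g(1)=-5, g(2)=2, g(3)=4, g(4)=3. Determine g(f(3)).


f(3) = 1
g(1) = -5

-5


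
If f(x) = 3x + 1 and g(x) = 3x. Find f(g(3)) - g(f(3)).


f(g(3)) = 28
g(f(3)) = 30
Difference = -2

-2


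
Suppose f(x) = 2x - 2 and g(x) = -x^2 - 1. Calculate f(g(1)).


g(1) = -2
f(-2) = -6

-6


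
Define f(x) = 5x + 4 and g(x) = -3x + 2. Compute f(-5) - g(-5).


f(-5) = -21
g(-5) = 17
Difference = -38

-38


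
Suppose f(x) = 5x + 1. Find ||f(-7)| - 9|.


f(-7) = -34
|-34| = 34
|34 - 9| = 25

25


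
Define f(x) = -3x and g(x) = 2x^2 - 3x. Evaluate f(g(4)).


g(4) = 20
f(20) = -60

-60


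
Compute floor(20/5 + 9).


13


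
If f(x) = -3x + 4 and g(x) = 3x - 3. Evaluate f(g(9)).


g(9) = 24
f(24) = -68

-68


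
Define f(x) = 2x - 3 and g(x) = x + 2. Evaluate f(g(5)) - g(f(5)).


f(g(5)) = 11
g(f(5)) = 9
Difference = 2

2


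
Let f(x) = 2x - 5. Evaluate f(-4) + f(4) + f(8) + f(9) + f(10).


29


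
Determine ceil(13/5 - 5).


13/5 = 2.6
2.6 - 5 = -2.4
ceil(-2.4) = -2

-2


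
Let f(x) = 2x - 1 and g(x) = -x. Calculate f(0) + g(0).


-1


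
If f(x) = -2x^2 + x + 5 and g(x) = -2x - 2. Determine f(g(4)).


g(4) = -10
f(-10) = (-2)*(-10)^2 + 1*(-10) + 5 = -205

-205


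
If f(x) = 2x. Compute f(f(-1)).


-4


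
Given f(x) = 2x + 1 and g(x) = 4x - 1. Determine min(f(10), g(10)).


f(10) = 21
g(10) = 39
min = 21

21


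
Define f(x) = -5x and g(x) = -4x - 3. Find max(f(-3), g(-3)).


15


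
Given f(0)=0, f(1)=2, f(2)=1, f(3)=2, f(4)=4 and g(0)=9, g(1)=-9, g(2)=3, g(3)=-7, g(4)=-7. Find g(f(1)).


3


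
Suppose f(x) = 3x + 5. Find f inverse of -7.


Solve 3x + 5 = -7
x = (-7 - 5) / 3 = -4

-4


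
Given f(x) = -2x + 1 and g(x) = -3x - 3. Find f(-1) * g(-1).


f(-1) = 3
g(-1) = 0
Product = 0

0


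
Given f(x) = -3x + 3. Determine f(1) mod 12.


f(1) = 0
0 mod 12 = 0

0


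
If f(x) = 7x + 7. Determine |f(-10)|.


f(-10) = -63
|-63| = 63

63


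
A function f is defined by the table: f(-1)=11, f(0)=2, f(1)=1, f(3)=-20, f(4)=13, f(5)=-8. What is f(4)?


Reading from the table at x = 4

13


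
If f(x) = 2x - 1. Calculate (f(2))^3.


27


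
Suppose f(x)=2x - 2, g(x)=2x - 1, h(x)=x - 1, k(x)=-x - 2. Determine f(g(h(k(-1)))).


k(-1) = -1
h(-1) = -2
g(-2) = -5
f(-5) = -12

-12


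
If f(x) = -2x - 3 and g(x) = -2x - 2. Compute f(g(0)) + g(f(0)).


5


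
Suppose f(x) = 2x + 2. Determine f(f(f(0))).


f(0) = 2
f(2) = 6
f(6) = 14

14


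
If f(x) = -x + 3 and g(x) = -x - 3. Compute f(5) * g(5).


f(5) = -2
g(5) = -8
Product = 16

16


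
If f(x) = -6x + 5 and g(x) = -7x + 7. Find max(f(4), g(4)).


-19


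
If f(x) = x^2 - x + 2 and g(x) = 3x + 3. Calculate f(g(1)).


32


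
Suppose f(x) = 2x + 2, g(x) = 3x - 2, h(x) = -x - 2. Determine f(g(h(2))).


h(2) = -4
g(-4) = -14
f(-14) = -26

-26


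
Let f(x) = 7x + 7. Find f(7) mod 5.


f(7) = 56
56 mod 5 = 1

1


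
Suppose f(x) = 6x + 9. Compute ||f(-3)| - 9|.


0


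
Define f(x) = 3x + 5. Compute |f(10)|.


35


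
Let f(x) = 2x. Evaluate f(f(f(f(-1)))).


-16


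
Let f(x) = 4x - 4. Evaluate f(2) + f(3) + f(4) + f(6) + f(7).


f(2) = 4
f(3) = 8
f(4) = 12
f(6) = 20
f(7) = 24
Sum = 68

68


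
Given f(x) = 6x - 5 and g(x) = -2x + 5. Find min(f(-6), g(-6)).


-41


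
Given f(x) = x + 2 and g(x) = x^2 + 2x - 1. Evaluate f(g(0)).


1


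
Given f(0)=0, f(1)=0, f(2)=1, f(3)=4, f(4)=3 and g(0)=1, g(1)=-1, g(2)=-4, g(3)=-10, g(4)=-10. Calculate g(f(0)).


f(0) = 0
g(0) = 1

1


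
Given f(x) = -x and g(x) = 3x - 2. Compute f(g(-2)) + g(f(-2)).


f(g(-2)) = 8
g(f(-2)) = 4
Sum = 12

12


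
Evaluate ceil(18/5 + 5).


18/5 = 3.6
3.6 + 5 = 8.6
ceil(8.6) = 9

9


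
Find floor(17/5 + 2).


17/5 = 3.4
3.4 + 2 = 5.4
floor(5.4) = 5

5


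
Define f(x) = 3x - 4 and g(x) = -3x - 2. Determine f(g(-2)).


g(-2) = 4
f(4) = 8

8


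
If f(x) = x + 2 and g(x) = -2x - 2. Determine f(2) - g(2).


f(2) = 4
g(2) = -6
Difference = 10

10


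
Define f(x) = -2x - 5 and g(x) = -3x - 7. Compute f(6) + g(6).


f(6) = -17
g(6) = -25
Sum = -42

-42


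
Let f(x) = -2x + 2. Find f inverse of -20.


Solve -2x + 2 = -20
x = (-20 - 2) / (-2) = 11

11


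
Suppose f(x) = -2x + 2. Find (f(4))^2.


f(4) = -6
(-6)^2 = 36

36


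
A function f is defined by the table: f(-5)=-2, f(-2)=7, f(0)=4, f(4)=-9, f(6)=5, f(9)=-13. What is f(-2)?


7


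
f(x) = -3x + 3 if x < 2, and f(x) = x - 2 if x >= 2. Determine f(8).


8 satisfies x >= 2
f(8) = 6

6


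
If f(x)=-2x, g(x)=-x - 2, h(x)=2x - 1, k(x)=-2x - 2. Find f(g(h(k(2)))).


k(2) = -6
h(-6) = -13
g(-13) = 11
f(11) = -22

-22


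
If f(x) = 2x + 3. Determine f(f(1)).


f(1) = 5
f(5) = 13

13


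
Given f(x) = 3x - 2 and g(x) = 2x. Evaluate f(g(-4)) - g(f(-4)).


2


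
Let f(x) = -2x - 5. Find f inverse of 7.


Solve -2x - 5 = 7
x = (7 + 5) / (-2) = -6

-6


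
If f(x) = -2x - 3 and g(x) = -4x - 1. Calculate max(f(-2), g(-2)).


f(-2) = 1
g(-2) = 7
max = 7

7


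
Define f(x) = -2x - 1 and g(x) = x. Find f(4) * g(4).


-36


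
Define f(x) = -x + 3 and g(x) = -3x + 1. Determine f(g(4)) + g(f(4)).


f(g(4)) = 14
g(f(4)) = 4
Sum = 18

18


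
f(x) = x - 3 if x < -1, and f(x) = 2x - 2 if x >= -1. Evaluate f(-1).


-4


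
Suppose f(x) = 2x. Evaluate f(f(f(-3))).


f(-3) = -6
f(-6) = -12
f(-12) = -24

-24


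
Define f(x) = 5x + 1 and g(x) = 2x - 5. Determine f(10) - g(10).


f(10) = 51
g(10) = 15
Difference = 36

36


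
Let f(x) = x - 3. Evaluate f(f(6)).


0


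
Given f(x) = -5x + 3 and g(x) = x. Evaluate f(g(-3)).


g(-3) = -3
f(-3) = 18

18


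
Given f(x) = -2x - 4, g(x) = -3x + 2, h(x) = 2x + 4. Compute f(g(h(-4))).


h(-4) = -4
g(-4) = 14
f(14) = -32

-32


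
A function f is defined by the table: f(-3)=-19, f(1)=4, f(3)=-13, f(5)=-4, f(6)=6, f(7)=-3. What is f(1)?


4


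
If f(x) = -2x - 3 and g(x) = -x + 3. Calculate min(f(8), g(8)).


-19


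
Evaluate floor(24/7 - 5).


-2


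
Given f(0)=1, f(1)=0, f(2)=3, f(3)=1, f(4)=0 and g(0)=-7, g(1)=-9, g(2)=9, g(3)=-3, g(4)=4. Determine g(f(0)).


-9


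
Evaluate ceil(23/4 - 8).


23/4 = 5.75
5.75 - 8 = -2.25
ceil(-2.25) = -2

-2


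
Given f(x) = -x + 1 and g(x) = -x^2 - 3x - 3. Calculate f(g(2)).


g(2) = -13
f(-13) = 14

14


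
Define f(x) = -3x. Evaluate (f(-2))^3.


f(-2) = 6
(6)^3 = 216

216


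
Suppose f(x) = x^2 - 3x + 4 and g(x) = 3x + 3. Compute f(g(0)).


g(0) = 3
f(3) = 1*(3)^2 - 3*(3) + 4 = 4

4


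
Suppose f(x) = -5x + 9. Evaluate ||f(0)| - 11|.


2


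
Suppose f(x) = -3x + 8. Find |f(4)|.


f(4) = -4
|-4| = 4

4


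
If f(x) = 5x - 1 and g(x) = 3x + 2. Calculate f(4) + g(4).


f(4) = 19
g(4) = 14
Sum = 33

33


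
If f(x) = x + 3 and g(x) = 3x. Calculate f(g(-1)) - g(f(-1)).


-6


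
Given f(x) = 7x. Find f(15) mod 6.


f(15) = 105
105 mod 6 = 3

3


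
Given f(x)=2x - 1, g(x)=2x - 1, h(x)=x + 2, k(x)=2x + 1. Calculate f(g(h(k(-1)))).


k(-1) = -1
h(-1) = 1
g(1) = 1
f(1) = 1

1


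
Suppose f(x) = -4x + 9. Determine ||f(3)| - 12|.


f(3) = -3
|-3| = 3
|3 - 12| = 9

9


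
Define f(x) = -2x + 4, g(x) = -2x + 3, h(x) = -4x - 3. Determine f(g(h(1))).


h(1) = -7
g(-7) = 17
f(17) = -30

-30
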